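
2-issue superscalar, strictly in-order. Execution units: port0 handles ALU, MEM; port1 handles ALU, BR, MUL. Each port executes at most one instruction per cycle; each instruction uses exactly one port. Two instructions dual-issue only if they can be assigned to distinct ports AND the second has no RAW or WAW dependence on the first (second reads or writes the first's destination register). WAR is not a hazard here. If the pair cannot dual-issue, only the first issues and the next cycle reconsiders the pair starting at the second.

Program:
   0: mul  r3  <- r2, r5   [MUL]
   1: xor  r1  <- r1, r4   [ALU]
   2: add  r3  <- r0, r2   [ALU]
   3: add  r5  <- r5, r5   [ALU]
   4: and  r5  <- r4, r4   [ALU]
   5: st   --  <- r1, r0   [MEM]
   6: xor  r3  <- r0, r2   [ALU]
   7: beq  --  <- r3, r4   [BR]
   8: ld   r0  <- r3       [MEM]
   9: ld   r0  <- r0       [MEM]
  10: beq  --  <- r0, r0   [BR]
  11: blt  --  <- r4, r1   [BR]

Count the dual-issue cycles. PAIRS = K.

  cy0 -> i0,i1 (mul xor) dual
  cy1 -> i2,i3 (add add) dual
  cy2 -> i4,i5 (and st) dual
  cy3 -> i6 (xor) RAW r3
  cy4 -> i7,i8 (beq ld) dual
  cy5 -> i9 (ld) RAW r0
  cy6 -> i10 (beq) no-port BR/BR
  cy7 -> i11 (blt) tail

PAIRS = 4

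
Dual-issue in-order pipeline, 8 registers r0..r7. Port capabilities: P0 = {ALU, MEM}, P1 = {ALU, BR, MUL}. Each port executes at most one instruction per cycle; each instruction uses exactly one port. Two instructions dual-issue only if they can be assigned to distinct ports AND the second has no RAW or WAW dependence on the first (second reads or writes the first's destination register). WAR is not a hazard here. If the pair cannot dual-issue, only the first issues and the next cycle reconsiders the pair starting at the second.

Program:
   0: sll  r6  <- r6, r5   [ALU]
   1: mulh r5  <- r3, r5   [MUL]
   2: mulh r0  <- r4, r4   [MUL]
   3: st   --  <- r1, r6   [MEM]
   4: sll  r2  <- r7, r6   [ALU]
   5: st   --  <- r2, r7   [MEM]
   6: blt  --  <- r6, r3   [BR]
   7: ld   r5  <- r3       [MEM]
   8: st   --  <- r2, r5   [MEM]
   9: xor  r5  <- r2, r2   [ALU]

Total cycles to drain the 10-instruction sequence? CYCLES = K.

CYCLES = 6

t=0 i0,i1:sll;mulh ; pair
t=1 i2,i3:mulh;st ; pair
t=2 i4:sll ; RAW r2
t=3 i5,i6:st;blt ; pair
t=4 i7:ld ; no-port MEM/MEM
t=5 i8,i9:st;xor ; pair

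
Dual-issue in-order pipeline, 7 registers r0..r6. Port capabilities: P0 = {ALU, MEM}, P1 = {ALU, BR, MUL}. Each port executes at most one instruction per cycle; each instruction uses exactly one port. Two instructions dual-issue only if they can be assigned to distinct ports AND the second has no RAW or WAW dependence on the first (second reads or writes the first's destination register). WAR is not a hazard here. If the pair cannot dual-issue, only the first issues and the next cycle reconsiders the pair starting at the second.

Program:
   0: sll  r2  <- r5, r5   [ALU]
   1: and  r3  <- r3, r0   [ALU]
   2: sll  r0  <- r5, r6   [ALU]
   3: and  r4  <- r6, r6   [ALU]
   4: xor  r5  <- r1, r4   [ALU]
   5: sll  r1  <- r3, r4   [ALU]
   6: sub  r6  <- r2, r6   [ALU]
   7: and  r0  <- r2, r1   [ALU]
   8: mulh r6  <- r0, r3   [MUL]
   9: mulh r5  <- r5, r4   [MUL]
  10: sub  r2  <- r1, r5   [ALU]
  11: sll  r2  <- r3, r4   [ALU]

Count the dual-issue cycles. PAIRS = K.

PAIRS = 4

#0 head=0: sll and i0&i1 pair
#1 head=2: sll and i2&i3 pair
#2 head=4: xor sll i4&i5 pair
#3 head=6: sub and i6&i7 pair
#4 head=8: mulh i8 no-port MUL/MUL
#5 head=9: mulh i9 RAW r5
#6 head=10: sub i10 WAW r2
#7 head=11: sll i11 tail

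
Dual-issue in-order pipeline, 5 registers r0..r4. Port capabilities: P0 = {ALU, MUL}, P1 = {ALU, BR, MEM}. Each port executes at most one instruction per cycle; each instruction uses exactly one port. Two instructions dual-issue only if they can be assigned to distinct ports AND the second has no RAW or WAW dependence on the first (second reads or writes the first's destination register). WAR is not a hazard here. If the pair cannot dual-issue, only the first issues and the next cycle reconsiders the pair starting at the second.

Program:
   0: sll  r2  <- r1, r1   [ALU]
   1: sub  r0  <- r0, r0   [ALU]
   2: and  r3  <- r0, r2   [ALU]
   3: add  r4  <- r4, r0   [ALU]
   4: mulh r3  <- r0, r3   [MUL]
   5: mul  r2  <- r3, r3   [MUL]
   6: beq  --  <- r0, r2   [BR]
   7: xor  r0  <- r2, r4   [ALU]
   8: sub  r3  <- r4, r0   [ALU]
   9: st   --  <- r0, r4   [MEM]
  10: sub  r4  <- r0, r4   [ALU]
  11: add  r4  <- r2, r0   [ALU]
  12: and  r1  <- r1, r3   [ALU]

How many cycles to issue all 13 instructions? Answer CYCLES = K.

c0: i0&i1 sll.ALU/sub.ALU  pair
c1: i2&i3 and.ALU/add.ALU  pair
c2: i4 mulh.MUL  no-port MUL/MUL
c3: i5 mul.MUL  RAW r2
c4: i6&i7 beq.BR/xor.ALU  pair
c5: i8&i9 sub.ALU/st.MEM  pair
c6: i10 sub.ALU  WAW r4
c7: i11&i12 add.ALU/and.ALU  pair

CYCLES = 8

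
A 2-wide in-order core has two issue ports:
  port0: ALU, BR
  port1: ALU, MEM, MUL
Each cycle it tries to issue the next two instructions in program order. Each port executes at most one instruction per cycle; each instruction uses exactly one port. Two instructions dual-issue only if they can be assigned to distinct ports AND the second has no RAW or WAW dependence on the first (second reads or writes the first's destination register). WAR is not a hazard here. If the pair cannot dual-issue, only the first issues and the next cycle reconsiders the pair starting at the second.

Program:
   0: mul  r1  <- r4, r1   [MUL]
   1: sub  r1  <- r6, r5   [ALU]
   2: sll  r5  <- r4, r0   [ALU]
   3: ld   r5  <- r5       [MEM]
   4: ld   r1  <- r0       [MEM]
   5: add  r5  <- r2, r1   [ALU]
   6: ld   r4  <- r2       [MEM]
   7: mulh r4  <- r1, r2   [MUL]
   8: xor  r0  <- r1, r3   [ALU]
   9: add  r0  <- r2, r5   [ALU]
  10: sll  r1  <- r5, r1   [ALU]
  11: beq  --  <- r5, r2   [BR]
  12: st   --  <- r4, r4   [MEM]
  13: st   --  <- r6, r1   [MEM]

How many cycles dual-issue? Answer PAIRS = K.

PAIRS = 5

c0: i0 mul.MUL  WAW r1
c1: i1&i2 sub.ALU sll.ALU  pair
c2: i3 ld.MEM  no-port MEM/MEM
c3: i4 ld.MEM  RAW r1
c4: i5&i6 add.ALU ld.MEM  pair
c5: i7&i8 mulh.MUL xor.ALU  pair
c6: i9&i10 add.ALU sll.ALU  pair
c7: i11&i12 beq.BR st.MEM  pair
c8: i13 st.MEM  tail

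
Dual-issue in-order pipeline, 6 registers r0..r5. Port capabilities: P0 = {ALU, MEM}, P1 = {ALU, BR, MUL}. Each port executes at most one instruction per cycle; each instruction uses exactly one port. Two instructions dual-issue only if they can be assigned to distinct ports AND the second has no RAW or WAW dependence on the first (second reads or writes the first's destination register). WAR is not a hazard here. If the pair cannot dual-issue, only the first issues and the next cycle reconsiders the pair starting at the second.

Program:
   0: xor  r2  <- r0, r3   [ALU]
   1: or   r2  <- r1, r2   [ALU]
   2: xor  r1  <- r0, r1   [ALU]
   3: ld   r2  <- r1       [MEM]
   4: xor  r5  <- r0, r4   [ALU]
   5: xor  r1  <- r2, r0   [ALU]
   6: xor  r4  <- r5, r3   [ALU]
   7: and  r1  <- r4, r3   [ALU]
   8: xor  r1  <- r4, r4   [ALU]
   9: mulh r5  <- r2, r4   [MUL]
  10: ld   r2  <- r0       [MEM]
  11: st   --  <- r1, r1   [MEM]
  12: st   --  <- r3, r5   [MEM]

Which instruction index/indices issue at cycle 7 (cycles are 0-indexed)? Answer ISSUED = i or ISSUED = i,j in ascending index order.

  cy0 -> i0 (xor.ALU) RAW+WAW r2
  cy1 -> i1,i2 (or.ALU/xor.ALU) dual
  cy2 -> i3,i4 (ld.MEM/xor.ALU) dual
  cy3 -> i5,i6 (xor.ALU/xor.ALU) dual
  cy4 -> i7 (and.ALU) WAW r1
  cy5 -> i8,i9 (xor.ALU/mulh.MUL) dual
  cy6 -> i10 (ld.MEM) no-port MEM/MEM
  cy7 -> i11 (st.MEM) no-port MEM/MEM
  cy8 -> i12 (st.MEM) tail

ISSUED = 11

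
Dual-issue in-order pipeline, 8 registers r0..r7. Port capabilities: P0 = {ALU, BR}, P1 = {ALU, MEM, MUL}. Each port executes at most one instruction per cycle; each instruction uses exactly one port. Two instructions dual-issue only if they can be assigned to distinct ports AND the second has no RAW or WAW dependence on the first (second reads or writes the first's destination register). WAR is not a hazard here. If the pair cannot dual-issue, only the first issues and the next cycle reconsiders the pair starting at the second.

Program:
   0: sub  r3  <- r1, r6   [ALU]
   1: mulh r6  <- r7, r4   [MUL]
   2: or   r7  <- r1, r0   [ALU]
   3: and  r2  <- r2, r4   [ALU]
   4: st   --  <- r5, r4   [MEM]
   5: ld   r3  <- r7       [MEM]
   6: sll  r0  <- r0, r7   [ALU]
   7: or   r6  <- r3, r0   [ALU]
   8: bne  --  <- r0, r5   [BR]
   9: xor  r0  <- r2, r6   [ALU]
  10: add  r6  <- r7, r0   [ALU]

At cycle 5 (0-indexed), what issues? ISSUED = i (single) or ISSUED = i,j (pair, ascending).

#0 head=0: sub.ALU mulh.MUL i0/i1 dual
#1 head=2: or.ALU and.ALU i2/i3 dual
#2 head=4: st.MEM i4 no-port MEM/MEM
#3 head=5: ld.MEM sll.ALU i5/i6 dual
#4 head=7: or.ALU bne.BR i7/i8 dual
#5 head=9: xor.ALU i9 RAW r0
#6 head=10: add.ALU i10 tail

ISSUED = 9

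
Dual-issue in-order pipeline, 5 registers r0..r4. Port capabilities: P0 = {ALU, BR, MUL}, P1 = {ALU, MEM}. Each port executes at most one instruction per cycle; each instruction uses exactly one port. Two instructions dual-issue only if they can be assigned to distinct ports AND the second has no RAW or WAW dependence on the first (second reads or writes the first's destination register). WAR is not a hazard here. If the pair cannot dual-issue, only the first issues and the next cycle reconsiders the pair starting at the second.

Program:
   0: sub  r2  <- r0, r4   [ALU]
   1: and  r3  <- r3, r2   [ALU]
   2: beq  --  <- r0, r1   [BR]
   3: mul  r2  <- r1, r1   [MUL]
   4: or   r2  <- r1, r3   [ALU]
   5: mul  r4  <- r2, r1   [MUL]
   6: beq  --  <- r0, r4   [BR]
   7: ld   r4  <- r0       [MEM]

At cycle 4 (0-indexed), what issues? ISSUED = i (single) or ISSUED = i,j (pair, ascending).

ISSUED = 5

[0] i0  sub.ALU  -- RAW r2
[1] i1&i2  and.ALU+beq.BR  -- 2-wide
[2] i3  mul.MUL  -- WAW r2
[3] i4  or.ALU  -- RAW r2
[4] i5  mul.MUL  -- no-port MUL/BR
[5] i6&i7  beq.BR+ld.MEM  -- 2-wide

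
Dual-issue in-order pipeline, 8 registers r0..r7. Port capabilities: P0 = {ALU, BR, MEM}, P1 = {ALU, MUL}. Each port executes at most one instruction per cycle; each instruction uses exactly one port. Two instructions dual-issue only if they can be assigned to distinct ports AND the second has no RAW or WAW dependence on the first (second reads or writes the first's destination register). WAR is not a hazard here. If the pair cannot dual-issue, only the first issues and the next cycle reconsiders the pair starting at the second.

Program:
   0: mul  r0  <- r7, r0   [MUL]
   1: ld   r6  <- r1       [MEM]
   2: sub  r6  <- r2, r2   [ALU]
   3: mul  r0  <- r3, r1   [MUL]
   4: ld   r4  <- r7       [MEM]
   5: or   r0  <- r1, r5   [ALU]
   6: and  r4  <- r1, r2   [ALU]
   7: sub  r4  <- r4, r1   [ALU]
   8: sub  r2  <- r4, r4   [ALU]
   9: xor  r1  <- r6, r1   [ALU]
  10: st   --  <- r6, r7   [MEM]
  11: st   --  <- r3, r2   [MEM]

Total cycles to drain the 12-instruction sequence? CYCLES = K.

t=0 i0+i1:mul.MUL ld.MEM ; pair
t=1 i2+i3:sub.ALU mul.MUL ; pair
t=2 i4+i5:ld.MEM or.ALU ; pair
t=3 i6:and.ALU ; RAW+WAW r4
t=4 i7:sub.ALU ; RAW r4
t=5 i8+i9:sub.ALU xor.ALU ; pair
t=6 i10:st.MEM ; no-port MEM/MEM
t=7 i11:st.MEM ; tail

CYCLES = 8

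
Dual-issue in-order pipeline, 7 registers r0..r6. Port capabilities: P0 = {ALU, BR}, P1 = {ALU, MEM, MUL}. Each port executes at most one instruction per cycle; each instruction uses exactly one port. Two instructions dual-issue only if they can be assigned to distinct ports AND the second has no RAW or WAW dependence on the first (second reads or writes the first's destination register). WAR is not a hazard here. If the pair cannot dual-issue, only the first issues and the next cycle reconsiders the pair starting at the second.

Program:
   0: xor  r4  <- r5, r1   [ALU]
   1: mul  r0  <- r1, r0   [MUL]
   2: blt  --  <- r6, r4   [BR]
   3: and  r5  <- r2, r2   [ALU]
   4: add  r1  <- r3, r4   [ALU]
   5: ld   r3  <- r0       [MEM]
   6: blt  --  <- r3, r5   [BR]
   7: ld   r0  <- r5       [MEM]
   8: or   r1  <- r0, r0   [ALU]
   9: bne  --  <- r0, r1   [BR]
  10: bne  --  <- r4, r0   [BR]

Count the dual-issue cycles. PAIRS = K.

PAIRS = 4

[0] i0+i1  xor.ALU;mul.MUL  -- dual
[1] i2+i3  blt.BR;and.ALU  -- dual
[2] i4+i5  add.ALU;ld.MEM  -- dual
[3] i6+i7  blt.BR;ld.MEM  -- dual
[4] i8  or.ALU  -- RAW r1
[5] i9  bne.BR  -- no-port BR/BR
[6] i10  bne.BR  -- tail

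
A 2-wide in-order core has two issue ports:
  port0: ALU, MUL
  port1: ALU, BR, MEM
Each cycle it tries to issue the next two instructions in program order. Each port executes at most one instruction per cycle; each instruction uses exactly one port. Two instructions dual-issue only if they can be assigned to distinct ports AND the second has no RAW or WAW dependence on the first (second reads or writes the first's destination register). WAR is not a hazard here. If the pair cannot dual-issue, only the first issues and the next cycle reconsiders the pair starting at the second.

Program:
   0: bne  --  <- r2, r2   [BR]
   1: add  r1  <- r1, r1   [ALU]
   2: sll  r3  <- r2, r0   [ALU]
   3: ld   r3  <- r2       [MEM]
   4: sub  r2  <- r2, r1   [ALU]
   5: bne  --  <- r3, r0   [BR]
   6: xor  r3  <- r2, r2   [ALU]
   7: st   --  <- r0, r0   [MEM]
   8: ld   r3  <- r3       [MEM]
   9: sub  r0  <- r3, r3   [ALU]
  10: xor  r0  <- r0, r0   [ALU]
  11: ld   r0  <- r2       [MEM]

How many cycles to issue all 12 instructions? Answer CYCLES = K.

  cy0 -> i0,i1 (bne.BR+add.ALU) 2-wide
  cy1 -> i2 (sll.ALU) WAW r3
  cy2 -> i3,i4 (ld.MEM+sub.ALU) 2-wide
  cy3 -> i5,i6 (bne.BR+xor.ALU) 2-wide
  cy4 -> i7 (st.MEM) no-port MEM/MEM
  cy5 -> i8 (ld.MEM) RAW r3
  cy6 -> i9 (sub.ALU) RAW+WAW r0
  cy7 -> i10 (xor.ALU) WAW r0
  cy8 -> i11 (ld.MEM) tail

CYCLES = 9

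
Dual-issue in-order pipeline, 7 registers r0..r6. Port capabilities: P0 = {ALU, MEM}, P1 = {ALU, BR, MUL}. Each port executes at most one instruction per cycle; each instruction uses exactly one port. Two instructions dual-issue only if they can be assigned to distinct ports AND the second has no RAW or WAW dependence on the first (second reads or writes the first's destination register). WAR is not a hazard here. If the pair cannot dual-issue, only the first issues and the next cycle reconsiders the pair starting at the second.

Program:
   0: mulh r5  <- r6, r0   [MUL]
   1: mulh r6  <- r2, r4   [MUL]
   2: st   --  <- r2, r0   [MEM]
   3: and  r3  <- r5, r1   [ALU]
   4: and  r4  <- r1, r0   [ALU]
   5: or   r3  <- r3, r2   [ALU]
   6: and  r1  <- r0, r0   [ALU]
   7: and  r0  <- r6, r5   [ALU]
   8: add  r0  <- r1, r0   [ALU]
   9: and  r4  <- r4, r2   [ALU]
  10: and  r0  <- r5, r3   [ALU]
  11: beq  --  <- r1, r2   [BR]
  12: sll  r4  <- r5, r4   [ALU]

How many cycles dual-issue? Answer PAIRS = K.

PAIRS = 5

#0 head=0: mulh i0 no-port MUL/MUL
#1 head=1: mulh+st i1+i2 2-wide
#2 head=3: and+and i3+i4 2-wide
#3 head=5: or+and i5+i6 2-wide
#4 head=7: and i7 RAW+WAW r0
#5 head=8: add+and i8+i9 2-wide
#6 head=10: and+beq i10+i11 2-wide
#7 head=12: sll i12 tail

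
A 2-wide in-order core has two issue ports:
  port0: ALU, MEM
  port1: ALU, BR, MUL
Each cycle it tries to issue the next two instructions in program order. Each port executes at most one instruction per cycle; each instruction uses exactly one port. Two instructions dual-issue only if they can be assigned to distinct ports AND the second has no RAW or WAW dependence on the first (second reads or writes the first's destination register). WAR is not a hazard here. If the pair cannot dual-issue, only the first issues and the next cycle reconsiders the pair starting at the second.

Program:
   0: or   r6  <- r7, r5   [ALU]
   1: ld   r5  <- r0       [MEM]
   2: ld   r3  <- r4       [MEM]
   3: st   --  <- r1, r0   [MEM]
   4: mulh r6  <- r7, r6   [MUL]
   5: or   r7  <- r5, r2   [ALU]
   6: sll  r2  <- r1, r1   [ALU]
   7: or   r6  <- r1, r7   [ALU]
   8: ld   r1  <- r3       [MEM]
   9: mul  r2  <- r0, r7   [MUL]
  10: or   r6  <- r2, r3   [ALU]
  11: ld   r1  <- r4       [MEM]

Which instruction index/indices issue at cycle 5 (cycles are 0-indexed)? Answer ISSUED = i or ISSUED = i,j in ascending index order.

ISSUED = 9

[0] i0+i1  or;ld  -- dual
[1] i2  ld  -- no-port MEM/MEM
[2] i3+i4  st;mulh  -- dual
[3] i5+i6  or;sll  -- dual
[4] i7+i8  or;ld  -- dual
[5] i9  mul  -- RAW r2
[6] i10+i11  or;ld  -- dual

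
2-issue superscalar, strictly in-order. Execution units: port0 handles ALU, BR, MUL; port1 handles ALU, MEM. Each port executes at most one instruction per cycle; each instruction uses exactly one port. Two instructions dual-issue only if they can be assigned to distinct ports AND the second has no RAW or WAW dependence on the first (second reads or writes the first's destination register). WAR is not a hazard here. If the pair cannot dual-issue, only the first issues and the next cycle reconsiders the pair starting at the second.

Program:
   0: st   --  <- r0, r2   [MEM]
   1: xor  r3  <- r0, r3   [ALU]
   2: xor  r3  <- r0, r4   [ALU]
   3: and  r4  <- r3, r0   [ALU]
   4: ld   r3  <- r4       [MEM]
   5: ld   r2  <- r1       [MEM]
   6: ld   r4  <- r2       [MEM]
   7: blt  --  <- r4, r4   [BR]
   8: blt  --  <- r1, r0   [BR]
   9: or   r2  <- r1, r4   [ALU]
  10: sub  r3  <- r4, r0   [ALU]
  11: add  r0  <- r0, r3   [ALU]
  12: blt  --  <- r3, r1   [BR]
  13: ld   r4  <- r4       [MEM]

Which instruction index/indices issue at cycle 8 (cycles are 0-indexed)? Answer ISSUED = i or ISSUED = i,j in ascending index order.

#0 head=0: st.MEM+xor.ALU i0,i1 pair
#1 head=2: xor.ALU i2 RAW r3
#2 head=3: and.ALU i3 RAW r4
#3 head=4: ld.MEM i4 no-port MEM/MEM
#4 head=5: ld.MEM i5 no-port MEM/MEM
#5 head=6: ld.MEM i6 RAW r4
#6 head=7: blt.BR i7 no-port BR/BR
#7 head=8: blt.BR+or.ALU i8,i9 pair
#8 head=10: sub.ALU i10 RAW r3
#9 head=11: add.ALU+blt.BR i11,i12 pair
#10 head=13: ld.MEM i13 tail

ISSUED = 10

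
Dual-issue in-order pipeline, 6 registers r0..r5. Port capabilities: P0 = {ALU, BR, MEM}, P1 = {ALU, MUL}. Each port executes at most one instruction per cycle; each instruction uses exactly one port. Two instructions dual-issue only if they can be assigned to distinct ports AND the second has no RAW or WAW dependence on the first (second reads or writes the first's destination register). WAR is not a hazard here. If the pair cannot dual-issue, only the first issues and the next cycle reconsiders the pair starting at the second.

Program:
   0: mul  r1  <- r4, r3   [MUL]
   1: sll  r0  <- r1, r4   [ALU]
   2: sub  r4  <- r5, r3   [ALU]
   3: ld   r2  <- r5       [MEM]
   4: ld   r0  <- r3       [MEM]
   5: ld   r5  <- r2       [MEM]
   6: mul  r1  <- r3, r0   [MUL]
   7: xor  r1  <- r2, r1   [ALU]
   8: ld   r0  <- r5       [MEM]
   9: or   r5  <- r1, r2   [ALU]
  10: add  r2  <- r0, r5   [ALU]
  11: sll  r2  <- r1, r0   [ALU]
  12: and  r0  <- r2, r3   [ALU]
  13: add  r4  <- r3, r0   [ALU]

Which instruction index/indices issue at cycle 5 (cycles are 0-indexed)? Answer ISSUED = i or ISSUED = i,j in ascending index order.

ISSUED = 7,8

0. mul.MUL @i0  | RAW r1
1. sll.ALU/sub.ALU @i1+i2  | 2-wide
2. ld.MEM @i3  | no-port MEM/MEM
3. ld.MEM @i4  | no-port MEM/MEM
4. ld.MEM/mul.MUL @i5+i6  | 2-wide
5. xor.ALU/ld.MEM @i7+i8  | 2-wide
6. or.ALU @i9  | RAW r5
7. add.ALU @i10  | WAW r2
8. sll.ALU @i11  | RAW r2
9. and.ALU @i12  | RAW r0
10. add.ALU @i13  | tail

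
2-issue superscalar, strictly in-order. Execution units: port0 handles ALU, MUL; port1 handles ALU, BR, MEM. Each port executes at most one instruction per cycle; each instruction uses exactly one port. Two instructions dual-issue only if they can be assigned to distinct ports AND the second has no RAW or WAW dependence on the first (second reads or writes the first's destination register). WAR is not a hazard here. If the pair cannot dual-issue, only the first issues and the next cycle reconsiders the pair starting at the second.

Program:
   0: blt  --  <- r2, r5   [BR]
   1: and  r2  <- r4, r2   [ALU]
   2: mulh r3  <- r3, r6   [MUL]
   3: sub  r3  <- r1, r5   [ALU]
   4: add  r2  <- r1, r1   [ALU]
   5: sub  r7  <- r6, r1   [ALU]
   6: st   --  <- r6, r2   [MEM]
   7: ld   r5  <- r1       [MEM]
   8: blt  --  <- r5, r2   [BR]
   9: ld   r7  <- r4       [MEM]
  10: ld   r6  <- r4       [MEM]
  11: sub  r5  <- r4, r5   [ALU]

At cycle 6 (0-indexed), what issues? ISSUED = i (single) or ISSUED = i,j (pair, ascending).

ISSUED = 9

#0 head=0: blt+and i0+i1 pair
#1 head=2: mulh i2 WAW r3
#2 head=3: sub+add i3+i4 pair
#3 head=5: sub+st i5+i6 pair
#4 head=7: ld i7 no-port MEM/BR
#5 head=8: blt i8 no-port BR/MEM
#6 head=9: ld i9 no-port MEM/MEM
#7 head=10: ld+sub i10+i11 pair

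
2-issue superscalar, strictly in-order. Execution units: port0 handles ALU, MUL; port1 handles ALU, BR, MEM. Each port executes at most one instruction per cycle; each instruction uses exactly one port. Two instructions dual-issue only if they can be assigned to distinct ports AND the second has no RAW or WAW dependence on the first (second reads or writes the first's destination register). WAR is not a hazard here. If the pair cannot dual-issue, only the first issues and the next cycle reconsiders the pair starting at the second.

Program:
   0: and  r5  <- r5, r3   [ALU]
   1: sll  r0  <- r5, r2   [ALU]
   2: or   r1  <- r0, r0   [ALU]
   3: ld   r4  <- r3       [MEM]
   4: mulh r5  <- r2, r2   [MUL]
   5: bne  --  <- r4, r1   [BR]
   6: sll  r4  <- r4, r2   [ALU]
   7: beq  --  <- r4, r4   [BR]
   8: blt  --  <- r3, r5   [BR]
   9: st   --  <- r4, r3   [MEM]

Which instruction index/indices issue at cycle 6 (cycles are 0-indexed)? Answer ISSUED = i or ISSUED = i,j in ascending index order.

ISSUED = 8

c0: i0 and  RAW r5
c1: i1 sll  RAW r0
c2: i2&i3 or/ld  2-wide
c3: i4&i5 mulh/bne  2-wide
c4: i6 sll  RAW r4
c5: i7 beq  no-port BR/BR
c6: i8 blt  no-port BR/MEM
c7: i9 st  tail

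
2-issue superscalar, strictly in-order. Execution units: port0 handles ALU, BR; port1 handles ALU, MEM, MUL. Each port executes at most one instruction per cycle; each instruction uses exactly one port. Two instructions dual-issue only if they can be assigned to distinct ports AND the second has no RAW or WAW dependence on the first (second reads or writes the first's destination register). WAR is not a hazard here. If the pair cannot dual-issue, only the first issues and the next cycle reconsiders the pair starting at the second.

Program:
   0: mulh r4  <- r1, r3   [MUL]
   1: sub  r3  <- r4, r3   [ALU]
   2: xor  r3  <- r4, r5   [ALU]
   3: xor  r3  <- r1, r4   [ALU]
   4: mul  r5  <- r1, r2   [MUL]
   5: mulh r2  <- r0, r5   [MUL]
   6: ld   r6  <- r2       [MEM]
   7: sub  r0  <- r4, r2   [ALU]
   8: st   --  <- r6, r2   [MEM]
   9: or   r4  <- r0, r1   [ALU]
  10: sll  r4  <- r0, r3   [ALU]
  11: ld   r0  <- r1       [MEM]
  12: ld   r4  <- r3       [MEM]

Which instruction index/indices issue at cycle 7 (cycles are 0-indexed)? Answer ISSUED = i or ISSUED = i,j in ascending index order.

ISSUED = 10,11

c0: i0 mulh  RAW r4
c1: i1 sub  WAW r3
c2: i2 xor  WAW r3
c3: i3/i4 xor;mul  pair
c4: i5 mulh  no-port MUL/MEM
c5: i6/i7 ld;sub  pair
c6: i8/i9 st;or  pair
c7: i10/i11 sll;ld  pair
c8: i12 ld  tail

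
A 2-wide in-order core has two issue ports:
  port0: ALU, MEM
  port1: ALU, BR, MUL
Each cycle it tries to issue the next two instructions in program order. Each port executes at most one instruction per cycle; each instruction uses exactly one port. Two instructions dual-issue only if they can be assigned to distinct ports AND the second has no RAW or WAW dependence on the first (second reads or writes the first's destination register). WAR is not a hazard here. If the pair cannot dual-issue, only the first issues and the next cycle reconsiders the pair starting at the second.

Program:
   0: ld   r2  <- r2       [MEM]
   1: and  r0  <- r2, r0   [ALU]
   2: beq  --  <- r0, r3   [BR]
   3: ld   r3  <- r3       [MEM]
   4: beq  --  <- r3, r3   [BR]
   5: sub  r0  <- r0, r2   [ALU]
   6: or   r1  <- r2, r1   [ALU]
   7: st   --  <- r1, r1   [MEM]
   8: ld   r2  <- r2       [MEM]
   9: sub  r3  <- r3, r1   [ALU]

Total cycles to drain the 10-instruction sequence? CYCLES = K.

CYCLES = 7

[0] i0  ld  -- RAW r2
[1] i1  and  -- RAW r0
[2] i2&i3  beq/ld  -- pair
[3] i4&i5  beq/sub  -- pair
[4] i6  or  -- RAW r1
[5] i7  st  -- no-port MEM/MEM
[6] i8&i9  ld/sub  -- pair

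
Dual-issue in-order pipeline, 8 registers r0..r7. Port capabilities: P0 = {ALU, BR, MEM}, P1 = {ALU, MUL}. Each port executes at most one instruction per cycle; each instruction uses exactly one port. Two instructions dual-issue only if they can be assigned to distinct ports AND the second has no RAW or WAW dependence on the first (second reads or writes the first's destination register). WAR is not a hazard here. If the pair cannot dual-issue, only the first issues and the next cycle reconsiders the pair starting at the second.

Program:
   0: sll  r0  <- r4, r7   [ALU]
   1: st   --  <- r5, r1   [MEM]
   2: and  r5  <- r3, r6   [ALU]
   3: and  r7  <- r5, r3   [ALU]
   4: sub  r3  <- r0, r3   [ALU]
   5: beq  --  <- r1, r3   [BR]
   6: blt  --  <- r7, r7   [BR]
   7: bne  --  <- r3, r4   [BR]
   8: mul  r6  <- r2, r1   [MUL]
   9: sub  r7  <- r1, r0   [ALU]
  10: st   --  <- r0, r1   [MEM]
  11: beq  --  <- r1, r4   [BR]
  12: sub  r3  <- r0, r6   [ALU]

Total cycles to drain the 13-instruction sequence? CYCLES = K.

t=0 i0+i1:sll.ALU st.MEM ; pair
t=1 i2:and.ALU ; RAW r5
t=2 i3+i4:and.ALU sub.ALU ; pair
t=3 i5:beq.BR ; no-port BR/BR
t=4 i6:blt.BR ; no-port BR/BR
t=5 i7+i8:bne.BR mul.MUL ; pair
t=6 i9+i10:sub.ALU st.MEM ; pair
t=7 i11+i12:beq.BR sub.ALU ; pair

CYCLES = 8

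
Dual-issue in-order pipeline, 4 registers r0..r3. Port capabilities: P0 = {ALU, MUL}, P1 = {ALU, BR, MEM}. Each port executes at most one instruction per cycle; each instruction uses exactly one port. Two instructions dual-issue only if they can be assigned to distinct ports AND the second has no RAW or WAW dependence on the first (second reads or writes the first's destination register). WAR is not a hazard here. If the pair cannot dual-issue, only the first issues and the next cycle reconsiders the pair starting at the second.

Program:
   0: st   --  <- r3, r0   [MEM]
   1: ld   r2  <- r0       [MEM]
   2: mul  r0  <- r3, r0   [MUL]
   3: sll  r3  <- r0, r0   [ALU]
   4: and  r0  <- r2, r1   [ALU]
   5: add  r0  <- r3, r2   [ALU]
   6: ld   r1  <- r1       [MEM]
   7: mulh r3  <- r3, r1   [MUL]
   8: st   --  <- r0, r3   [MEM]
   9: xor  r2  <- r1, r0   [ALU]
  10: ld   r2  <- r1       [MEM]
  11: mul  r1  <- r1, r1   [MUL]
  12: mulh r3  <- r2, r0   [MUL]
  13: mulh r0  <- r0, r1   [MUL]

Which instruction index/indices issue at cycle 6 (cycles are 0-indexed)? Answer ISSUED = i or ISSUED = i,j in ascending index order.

t=0 i0:st ; no-port MEM/MEM
t=1 i1&i2:ld/mul ; 2-wide
t=2 i3&i4:sll/and ; 2-wide
t=3 i5&i6:add/ld ; 2-wide
t=4 i7:mulh ; RAW r3
t=5 i8&i9:st/xor ; 2-wide
t=6 i10&i11:ld/mul ; 2-wide
t=7 i12:mulh ; no-port MUL/MUL
t=8 i13:mulh ; tail

ISSUED = 10,11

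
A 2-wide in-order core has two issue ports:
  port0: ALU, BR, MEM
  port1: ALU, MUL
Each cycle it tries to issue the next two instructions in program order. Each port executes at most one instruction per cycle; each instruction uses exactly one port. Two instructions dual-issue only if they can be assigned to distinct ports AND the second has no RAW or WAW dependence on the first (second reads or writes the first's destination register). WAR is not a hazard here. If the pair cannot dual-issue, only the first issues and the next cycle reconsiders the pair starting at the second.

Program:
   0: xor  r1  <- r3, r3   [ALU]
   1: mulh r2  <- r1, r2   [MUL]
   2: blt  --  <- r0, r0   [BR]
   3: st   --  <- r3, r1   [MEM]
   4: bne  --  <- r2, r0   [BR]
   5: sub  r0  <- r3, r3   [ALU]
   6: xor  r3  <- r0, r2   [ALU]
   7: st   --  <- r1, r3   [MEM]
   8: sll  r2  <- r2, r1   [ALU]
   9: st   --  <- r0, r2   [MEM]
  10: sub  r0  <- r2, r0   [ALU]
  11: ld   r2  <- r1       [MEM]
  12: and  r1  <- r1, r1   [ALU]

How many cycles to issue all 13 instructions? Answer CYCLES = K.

CYCLES = 8

0. xor @i0  | RAW r1
1. mulh+blt @i1&i2  | dual
2. st @i3  | no-port MEM/BR
3. bne+sub @i4&i5  | dual
4. xor @i6  | RAW r3
5. st+sll @i7&i8  | dual
6. st+sub @i9&i10  | dual
7. ld+and @i11&i12  | dual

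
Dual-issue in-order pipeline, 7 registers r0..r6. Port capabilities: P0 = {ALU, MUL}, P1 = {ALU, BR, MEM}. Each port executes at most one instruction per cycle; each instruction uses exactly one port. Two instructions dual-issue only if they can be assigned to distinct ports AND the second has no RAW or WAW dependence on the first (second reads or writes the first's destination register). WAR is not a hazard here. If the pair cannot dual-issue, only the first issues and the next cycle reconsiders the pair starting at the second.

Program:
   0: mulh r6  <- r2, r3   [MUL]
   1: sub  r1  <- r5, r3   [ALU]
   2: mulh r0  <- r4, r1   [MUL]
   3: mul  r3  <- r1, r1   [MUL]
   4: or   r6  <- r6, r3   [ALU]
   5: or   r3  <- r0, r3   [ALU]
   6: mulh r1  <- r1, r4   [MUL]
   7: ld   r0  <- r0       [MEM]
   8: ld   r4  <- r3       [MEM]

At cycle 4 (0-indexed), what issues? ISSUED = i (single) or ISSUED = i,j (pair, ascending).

0. mulh sub @i0/i1  | dual
1. mulh @i2  | no-port MUL/MUL
2. mul @i3  | RAW r3
3. or or @i4/i5  | dual
4. mulh ld @i6/i7  | dual
5. ld @i8  | tail

ISSUED = 6,7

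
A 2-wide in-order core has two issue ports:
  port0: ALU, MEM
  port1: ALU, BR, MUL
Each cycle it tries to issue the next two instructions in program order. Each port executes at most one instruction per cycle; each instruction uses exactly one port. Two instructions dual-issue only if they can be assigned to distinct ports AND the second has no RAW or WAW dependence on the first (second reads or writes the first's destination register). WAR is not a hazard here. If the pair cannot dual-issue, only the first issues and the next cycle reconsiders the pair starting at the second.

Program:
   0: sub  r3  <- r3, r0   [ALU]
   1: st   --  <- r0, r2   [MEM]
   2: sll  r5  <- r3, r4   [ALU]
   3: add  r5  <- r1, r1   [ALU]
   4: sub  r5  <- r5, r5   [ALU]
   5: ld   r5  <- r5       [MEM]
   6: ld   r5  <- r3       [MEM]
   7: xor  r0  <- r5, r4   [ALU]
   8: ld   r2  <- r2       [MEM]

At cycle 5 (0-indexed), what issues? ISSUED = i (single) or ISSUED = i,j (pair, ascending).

[0] i0,i1  sub.ALU st.MEM  -- pair
[1] i2  sll.ALU  -- WAW r5
[2] i3  add.ALU  -- RAW+WAW r5
[3] i4  sub.ALU  -- RAW+WAW r5
[4] i5  ld.MEM  -- no-port MEM/MEM
[5] i6  ld.MEM  -- RAW r5
[6] i7,i8  xor.ALU ld.MEM  -- pair

ISSUED = 6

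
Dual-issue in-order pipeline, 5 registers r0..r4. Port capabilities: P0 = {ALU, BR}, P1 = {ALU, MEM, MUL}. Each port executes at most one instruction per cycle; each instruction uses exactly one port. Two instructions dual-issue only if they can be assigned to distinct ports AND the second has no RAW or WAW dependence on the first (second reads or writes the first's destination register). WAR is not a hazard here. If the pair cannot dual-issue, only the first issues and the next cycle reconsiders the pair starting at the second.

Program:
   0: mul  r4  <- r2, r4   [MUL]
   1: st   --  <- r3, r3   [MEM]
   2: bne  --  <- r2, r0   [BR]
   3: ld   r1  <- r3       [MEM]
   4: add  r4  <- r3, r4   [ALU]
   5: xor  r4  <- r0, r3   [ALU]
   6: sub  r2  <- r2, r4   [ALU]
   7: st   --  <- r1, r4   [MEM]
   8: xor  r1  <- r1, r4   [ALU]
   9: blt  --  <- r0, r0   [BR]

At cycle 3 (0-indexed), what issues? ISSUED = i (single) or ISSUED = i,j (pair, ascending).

#0 head=0: mul i0 no-port MUL/MEM
#1 head=1: st bne i1/i2 pair
#2 head=3: ld add i3/i4 pair
#3 head=5: xor i5 RAW r4
#4 head=6: sub st i6/i7 pair
#5 head=8: xor blt i8/i9 pair

ISSUED = 5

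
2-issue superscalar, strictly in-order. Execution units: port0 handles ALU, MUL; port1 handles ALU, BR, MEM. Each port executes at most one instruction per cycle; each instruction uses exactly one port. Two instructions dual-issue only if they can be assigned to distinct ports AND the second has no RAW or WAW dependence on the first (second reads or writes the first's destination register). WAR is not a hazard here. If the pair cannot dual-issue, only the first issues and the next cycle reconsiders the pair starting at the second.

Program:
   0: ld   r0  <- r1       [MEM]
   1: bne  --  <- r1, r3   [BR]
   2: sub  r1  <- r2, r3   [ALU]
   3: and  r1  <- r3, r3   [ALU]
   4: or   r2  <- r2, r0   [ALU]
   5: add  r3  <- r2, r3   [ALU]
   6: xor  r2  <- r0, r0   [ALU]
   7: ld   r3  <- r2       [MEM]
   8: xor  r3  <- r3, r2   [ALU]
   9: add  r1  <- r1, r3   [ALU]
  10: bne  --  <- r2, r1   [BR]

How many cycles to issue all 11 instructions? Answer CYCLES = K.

CYCLES = 8

#0 head=0: ld i0 no-port MEM/BR
#1 head=1: bne/sub i1/i2 dual
#2 head=3: and/or i3/i4 dual
#3 head=5: add/xor i5/i6 dual
#4 head=7: ld i7 RAW+WAW r3
#5 head=8: xor i8 RAW r3
#6 head=9: add i9 RAW r1
#7 head=10: bne i10 tail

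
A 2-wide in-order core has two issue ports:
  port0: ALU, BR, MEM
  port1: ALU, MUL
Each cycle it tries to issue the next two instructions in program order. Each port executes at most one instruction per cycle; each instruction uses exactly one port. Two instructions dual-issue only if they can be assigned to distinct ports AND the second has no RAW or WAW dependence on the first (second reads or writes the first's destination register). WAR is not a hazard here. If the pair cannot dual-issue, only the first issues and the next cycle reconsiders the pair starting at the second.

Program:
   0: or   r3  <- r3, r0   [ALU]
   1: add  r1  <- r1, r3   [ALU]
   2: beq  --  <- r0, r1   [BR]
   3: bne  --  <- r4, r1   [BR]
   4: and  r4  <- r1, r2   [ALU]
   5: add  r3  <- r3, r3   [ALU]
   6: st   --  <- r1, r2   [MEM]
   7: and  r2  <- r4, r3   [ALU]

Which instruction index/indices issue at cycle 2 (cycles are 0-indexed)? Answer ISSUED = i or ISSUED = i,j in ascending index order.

c0: i0 or.ALU  RAW r3
c1: i1 add.ALU  RAW r1
c2: i2 beq.BR  no-port BR/BR
c3: i3/i4 bne.BR+and.ALU  2-wide
c4: i5/i6 add.ALU+st.MEM  2-wide
c5: i7 and.ALU  tail

ISSUED = 2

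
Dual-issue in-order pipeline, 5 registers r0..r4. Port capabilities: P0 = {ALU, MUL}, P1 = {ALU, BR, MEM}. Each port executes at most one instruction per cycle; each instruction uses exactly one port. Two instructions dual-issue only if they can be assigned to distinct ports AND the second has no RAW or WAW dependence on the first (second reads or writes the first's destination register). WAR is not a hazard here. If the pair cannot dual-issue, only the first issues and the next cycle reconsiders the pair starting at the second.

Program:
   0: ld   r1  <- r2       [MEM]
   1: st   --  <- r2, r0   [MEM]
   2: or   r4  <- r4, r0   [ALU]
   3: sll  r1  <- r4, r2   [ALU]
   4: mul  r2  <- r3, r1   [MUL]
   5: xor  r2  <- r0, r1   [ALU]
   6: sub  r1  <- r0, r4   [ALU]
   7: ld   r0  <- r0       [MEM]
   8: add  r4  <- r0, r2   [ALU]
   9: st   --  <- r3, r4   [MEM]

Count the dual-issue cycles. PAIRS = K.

  cy0 -> i0 (ld.MEM) no-port MEM/MEM
  cy1 -> i1&i2 (st.MEM+or.ALU) 2-wide
  cy2 -> i3 (sll.ALU) RAW r1
  cy3 -> i4 (mul.MUL) WAW r2
  cy4 -> i5&i6 (xor.ALU+sub.ALU) 2-wide
  cy5 -> i7 (ld.MEM) RAW r0
  cy6 -> i8 (add.ALU) RAW r4
  cy7 -> i9 (st.MEM) tail

PAIRS = 2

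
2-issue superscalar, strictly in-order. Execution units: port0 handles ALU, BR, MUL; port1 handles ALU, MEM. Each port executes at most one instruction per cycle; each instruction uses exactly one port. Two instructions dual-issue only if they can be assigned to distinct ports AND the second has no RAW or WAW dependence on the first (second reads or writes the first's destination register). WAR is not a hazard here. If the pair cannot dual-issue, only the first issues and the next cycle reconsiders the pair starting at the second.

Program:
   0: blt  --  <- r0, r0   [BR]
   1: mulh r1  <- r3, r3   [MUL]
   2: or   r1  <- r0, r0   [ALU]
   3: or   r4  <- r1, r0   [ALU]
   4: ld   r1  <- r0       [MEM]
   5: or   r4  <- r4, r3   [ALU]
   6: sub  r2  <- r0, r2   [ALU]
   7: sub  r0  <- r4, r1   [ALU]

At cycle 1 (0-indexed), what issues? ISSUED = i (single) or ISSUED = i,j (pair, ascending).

ISSUED = 1

c0: i0 blt  no-port BR/MUL
c1: i1 mulh  WAW r1
c2: i2 or  RAW r1
c3: i3&i4 or+ld  2-wide
c4: i5&i6 or+sub  2-wide
c5: i7 sub  tail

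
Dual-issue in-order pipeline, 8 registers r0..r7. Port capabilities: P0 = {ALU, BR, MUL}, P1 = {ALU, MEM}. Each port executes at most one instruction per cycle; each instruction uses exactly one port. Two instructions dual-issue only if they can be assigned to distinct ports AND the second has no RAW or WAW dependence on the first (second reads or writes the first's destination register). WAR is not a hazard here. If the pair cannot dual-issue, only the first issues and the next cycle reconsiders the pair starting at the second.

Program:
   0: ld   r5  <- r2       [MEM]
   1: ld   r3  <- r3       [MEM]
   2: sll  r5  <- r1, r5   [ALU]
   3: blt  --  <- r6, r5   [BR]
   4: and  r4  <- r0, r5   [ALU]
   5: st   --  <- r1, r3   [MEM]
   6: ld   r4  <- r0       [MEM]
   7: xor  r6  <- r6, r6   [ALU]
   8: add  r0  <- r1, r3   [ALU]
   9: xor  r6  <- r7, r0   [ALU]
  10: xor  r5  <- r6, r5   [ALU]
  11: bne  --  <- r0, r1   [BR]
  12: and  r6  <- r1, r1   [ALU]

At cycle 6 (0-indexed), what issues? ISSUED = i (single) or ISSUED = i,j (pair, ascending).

  cy0 -> i0 (ld.MEM) no-port MEM/MEM
  cy1 -> i1/i2 (ld.MEM+sll.ALU) pair
  cy2 -> i3/i4 (blt.BR+and.ALU) pair
  cy3 -> i5 (st.MEM) no-port MEM/MEM
  cy4 -> i6/i7 (ld.MEM+xor.ALU) pair
  cy5 -> i8 (add.ALU) RAW r0
  cy6 -> i9 (xor.ALU) RAW r6
  cy7 -> i10/i11 (xor.ALU+bne.BR) pair
  cy8 -> i12 (and.ALU) tail

ISSUED = 9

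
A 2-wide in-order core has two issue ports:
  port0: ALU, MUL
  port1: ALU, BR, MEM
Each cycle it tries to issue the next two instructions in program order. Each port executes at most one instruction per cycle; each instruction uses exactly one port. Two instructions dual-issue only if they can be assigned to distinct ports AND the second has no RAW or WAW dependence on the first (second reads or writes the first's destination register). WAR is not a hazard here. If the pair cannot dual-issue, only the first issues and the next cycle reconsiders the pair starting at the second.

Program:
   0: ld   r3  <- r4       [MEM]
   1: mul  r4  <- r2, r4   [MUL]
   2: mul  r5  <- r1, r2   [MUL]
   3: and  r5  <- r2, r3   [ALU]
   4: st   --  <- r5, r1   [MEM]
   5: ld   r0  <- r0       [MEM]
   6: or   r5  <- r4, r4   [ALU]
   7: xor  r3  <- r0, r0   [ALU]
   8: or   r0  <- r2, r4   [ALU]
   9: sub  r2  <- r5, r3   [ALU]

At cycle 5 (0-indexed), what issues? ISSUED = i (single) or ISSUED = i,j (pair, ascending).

#0 head=0: ld.MEM+mul.MUL i0&i1 2-wide
#1 head=2: mul.MUL i2 WAW r5
#2 head=3: and.ALU i3 RAW r5
#3 head=4: st.MEM i4 no-port MEM/MEM
#4 head=5: ld.MEM+or.ALU i5&i6 2-wide
#5 head=7: xor.ALU+or.ALU i7&i8 2-wide
#6 head=9: sub.ALU i9 tail

ISSUED = 7,8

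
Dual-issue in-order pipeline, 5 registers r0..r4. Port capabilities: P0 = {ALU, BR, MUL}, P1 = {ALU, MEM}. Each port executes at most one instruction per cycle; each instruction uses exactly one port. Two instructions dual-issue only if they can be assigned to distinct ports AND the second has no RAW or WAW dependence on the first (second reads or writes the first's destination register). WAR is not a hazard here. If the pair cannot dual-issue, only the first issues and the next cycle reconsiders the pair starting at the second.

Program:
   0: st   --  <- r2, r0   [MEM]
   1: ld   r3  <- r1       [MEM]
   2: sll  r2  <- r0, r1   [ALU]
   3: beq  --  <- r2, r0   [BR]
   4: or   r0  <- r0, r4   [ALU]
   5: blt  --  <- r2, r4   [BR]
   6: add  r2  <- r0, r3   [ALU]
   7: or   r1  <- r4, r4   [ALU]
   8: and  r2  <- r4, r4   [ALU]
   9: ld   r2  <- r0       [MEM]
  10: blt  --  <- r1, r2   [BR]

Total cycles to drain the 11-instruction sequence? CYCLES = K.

t=0 i0:st ; no-port MEM/MEM
t=1 i1+i2:ld+sll ; dual
t=2 i3+i4:beq+or ; dual
t=3 i5+i6:blt+add ; dual
t=4 i7+i8:or+and ; dual
t=5 i9:ld ; RAW r2
t=6 i10:blt ; tail

CYCLES = 7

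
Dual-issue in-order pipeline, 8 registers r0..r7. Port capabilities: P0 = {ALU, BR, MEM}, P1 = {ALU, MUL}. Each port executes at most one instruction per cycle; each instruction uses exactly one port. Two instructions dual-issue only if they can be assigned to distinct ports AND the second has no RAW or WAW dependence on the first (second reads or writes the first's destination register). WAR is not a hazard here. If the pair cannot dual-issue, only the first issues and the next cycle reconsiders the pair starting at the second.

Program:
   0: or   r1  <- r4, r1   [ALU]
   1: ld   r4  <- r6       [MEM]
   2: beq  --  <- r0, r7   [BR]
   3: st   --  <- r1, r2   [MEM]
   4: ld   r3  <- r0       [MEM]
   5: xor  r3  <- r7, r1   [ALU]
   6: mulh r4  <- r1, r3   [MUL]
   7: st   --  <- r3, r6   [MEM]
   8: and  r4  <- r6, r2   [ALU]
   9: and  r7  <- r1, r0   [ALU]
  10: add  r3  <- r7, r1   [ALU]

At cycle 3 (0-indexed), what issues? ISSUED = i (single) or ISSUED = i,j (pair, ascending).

ISSUED = 4

0. or/ld @i0,i1  | dual
1. beq @i2  | no-port BR/MEM
2. st @i3  | no-port MEM/MEM
3. ld @i4  | WAW r3
4. xor @i5  | RAW r3
5. mulh/st @i6,i7  | dual
6. and/and @i8,i9  | dual
7. add @i10  | tail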